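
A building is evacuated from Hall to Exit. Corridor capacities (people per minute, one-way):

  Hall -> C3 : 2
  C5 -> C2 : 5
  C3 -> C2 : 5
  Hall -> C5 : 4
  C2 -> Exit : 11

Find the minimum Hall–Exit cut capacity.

Augment Hall→C3→C2→Exit: bottleneck 2, flow now 2.
Augment Hall→C5→C2→Exit: bottleneck 4, flow now 6.
No augmenting path remains; maximum flow = 6.
By max-flow min-cut, the minimum cut capacity equals the max flow.
In the residual graph, reachable from Hall: {Hall}.
Min-cut edges: Hall→C3 (2), Hall→C5 (4); capacity 2 + 4 = 6.

6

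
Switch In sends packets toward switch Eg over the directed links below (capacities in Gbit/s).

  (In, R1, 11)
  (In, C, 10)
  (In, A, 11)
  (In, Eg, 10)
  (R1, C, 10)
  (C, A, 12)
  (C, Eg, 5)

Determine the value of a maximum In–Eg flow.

Augment In→Eg: bottleneck 10, flow now 10.
Augment In→C→Eg: bottleneck 5, flow now 15.
No augmenting path remains; maximum flow = 15.
In the residual graph, reachable from In: {In, R1, C, A}.
Min-cut edges: In→Eg (10), C→Eg (5); capacity 10 + 5 = 15.
This cut is saturated, so no flow can exceed 15.

15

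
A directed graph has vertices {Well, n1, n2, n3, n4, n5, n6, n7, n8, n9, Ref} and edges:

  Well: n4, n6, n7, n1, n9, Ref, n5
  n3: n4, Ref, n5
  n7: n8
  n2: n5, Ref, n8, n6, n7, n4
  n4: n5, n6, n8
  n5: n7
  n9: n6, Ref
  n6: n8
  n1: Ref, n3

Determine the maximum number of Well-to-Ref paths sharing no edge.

Assign every edge capacity 1; by Menger, the answer equals the max flow.
Path Well→Ref (+1); total 1.
Path Well→n1→Ref (+1); total 2.
Path Well→n9→Ref (+1); total 3.
No residual Well→Ref path; max flow = 3.
Certifying cut of size 3: {Well→Ref, Well→n1, Well→n9}.

3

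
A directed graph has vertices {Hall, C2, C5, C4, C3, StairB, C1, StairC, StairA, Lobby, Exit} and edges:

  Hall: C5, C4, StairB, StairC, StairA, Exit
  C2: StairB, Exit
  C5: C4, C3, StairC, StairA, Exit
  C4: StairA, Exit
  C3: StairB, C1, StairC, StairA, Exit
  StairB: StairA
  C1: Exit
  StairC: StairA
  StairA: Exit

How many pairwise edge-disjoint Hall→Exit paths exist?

Assign every edge capacity 1; by Menger, the answer equals the max flow.
Path Hall→Exit (+1); total 1.
Path Hall→C5→Exit (+1); total 2.
Path Hall→C4→Exit (+1); total 3.
Path Hall→StairA→Exit (+1); total 4.
No residual Hall→Exit path; max flow = 4.
Certifying cut of size 4: {Hall→C4, Hall→C5, Hall→Exit, StairA→Exit}.

4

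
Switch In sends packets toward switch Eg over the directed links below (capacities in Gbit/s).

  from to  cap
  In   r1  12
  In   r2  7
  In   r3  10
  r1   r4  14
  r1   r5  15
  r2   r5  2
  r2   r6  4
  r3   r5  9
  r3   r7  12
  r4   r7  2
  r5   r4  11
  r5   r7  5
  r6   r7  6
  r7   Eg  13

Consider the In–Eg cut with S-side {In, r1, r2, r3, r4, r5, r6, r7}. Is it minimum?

Yes — it is a minimum cut (capacity 13).

Given cut capacity: 13 = 13.
Augment In→r3→r7→Eg: bottleneck 10, flow now 10.
Augment In→r1→r4→r7→Eg: bottleneck 2, flow now 12.
Augment In→r1→r5→r7→Eg: bottleneck 1, flow now 13.
No augmenting path remains; maximum flow = 13.
Cut capacity 13 equals the max flow, so it is a minimum cut.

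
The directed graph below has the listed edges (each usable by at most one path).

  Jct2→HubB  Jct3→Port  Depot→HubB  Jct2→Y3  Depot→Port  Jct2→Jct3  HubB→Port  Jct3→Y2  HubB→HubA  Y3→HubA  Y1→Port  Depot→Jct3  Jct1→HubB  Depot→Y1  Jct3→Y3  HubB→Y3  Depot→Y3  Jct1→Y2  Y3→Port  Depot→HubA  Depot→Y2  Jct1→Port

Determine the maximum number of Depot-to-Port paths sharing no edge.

Assign every edge capacity 1; by Menger, the answer equals the max flow.
Path Depot→Port (+1); total 1.
Path Depot→HubB→Port (+1); total 2.
Path Depot→Y1→Port (+1); total 3.
Path Depot→Y3→Port (+1); total 4.
Path Depot→Jct3→Port (+1); total 5.
No residual Depot→Port path; max flow = 5.
Certifying cut of size 5: {Depot→HubB, Depot→Jct3, Depot→Port, Depot→Y1, Depot→Y3}.

5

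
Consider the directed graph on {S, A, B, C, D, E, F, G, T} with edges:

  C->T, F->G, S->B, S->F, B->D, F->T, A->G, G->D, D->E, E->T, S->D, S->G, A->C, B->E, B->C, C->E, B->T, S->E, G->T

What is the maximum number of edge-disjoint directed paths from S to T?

Assign every edge capacity 1; by Menger, the answer equals the max flow.
Path S→B→T (+1); total 1.
Path S→E→T (+1); total 2.
Path S→F→T (+1); total 3.
Path S→G→T (+1); total 4.
No residual S→T path; max flow = 4.
Certifying cut of size 4: {E→T, S→B, S→F, S→G}.

4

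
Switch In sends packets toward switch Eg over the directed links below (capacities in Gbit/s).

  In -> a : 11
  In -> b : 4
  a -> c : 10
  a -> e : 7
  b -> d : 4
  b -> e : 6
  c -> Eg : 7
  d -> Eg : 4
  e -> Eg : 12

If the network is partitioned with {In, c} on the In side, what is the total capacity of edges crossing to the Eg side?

22

Edges leaving {In, c}: In→a (11), In→b (4), c→Eg (7).
Cut capacity = 11 + 4 + 7 = 22.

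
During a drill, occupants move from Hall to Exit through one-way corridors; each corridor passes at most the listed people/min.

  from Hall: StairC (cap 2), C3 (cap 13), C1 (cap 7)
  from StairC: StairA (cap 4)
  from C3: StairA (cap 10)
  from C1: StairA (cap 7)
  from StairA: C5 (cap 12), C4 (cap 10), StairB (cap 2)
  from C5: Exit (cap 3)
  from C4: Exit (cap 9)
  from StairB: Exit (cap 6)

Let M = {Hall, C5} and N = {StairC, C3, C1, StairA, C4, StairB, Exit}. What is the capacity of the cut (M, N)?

25

Edges leaving {Hall, C5}: Hall→StairC (2), Hall→C3 (13), Hall→C1 (7), C5→Exit (3).
Cut capacity = 2 + 13 + 7 + 3 = 25.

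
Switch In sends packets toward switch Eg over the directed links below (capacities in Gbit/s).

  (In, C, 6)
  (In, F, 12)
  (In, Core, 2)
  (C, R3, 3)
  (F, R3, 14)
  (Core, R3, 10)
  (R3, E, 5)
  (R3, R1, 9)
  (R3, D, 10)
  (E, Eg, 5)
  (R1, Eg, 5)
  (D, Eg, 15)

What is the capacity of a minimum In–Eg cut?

17

Augment In→C→R3→E→Eg: bottleneck 3, flow now 3.
Augment In→F→R3→E→Eg: bottleneck 2, flow now 5.
Augment In→F→R3→R1→Eg: bottleneck 5, flow now 10.
Augment In→F→R3→D→Eg: bottleneck 5, flow now 15.
Augment In→Core→R3→D→Eg: bottleneck 2, flow now 17.
No augmenting path remains; maximum flow = 17.
By max-flow min-cut, the minimum cut capacity equals the max flow.
In the residual graph, reachable from In: {In, C}.
Min-cut edges: In→F (12), In→Core (2), C→R3 (3); capacity 12 + 2 + 3 = 17.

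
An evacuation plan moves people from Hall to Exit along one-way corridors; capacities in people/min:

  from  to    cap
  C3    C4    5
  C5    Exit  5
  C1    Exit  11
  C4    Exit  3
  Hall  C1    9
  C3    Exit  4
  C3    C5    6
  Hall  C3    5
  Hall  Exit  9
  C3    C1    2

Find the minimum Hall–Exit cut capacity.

23

Augment Hall→Exit: bottleneck 9, flow now 9.
Augment Hall→C3→Exit: bottleneck 4, flow now 13.
Augment Hall→C1→Exit: bottleneck 9, flow now 22.
Augment Hall→C3→C5→Exit: bottleneck 1, flow now 23.
No augmenting path remains; maximum flow = 23.
By max-flow min-cut, the minimum cut capacity equals the max flow.
In the residual graph, reachable from Hall: {Hall}.
Min-cut edges: Hall→C3 (5), Hall→C1 (9), Hall→Exit (9); capacity 5 + 9 + 9 = 23.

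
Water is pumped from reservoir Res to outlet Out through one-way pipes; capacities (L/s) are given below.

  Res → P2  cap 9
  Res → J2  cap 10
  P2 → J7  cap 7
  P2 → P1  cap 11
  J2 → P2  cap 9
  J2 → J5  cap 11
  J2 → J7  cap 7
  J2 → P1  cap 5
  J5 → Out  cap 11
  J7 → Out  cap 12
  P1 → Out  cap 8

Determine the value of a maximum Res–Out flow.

Augment Res→P2→J7→Out: bottleneck 7, flow now 7.
Augment Res→P2→P1→Out: bottleneck 2, flow now 9.
Augment Res→J2→J5→Out: bottleneck 10, flow now 19.
No augmenting path remains; maximum flow = 19.
In the residual graph, reachable from Res: {Res}.
Min-cut edges: Res→P2 (9), Res→J2 (10); capacity 9 + 10 = 19.
This cut is saturated, so no flow can exceed 19.

19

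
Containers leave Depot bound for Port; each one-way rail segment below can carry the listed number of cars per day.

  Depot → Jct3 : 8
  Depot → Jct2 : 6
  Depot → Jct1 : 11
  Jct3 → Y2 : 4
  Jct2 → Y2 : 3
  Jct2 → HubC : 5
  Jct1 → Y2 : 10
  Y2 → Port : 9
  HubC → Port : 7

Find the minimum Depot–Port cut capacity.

Augment Depot→Jct3→Y2→Port: bottleneck 4, flow now 4.
Augment Depot→Jct2→Y2→Port: bottleneck 3, flow now 7.
Augment Depot→Jct2→HubC→Port: bottleneck 3, flow now 10.
Augment Depot→Jct1→Y2→Port: bottleneck 2, flow now 12.
Augment Depot→Jct1→Y2→Jct2→HubC→Port: bottleneck 2, flow now 14. (uses reverse residual edge)
No augmenting path remains; maximum flow = 14.
By max-flow min-cut, the minimum cut capacity equals the max flow.
In the residual graph, reachable from Depot: {Depot, Jct3, Jct2, Jct1, Y2}.
Min-cut edges: Jct2→HubC (5), Y2→Port (9); capacity 5 + 9 = 14.

14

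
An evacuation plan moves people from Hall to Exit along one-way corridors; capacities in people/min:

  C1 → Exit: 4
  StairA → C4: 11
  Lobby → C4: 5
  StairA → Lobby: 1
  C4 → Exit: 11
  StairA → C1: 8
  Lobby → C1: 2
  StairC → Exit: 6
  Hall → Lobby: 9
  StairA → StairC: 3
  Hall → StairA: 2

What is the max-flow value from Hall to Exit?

Augment Hall→StairA→StairC→Exit: bottleneck 2, flow now 2.
Augment Hall→Lobby→C1→Exit: bottleneck 2, flow now 4.
Augment Hall→Lobby→C4→Exit: bottleneck 5, flow now 9.
No augmenting path remains; maximum flow = 9.
In the residual graph, reachable from Hall: {Hall, Lobby}.
Min-cut edges: Hall→StairA (2), Lobby→C1 (2), Lobby→C4 (5); capacity 2 + 2 + 5 = 9.
This cut is saturated, so no flow can exceed 9.

9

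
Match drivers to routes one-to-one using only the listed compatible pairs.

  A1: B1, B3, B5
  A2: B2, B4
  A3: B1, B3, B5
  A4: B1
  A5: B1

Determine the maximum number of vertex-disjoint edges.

4

Unit-capacity flow: source→left, listed edges, right→sink; max matching = max flow.
Augmenting path A1→B1 (+1); matched 1.
Augmenting path A2→B2 (+1); matched 2.
Augmenting path A3→B3 (+1); matched 3.
Augmenting path A4→B1→A1→B5 (+1); matched 4.
No augmenting path remains; maximum matching = 4.
König certificate: {A1, A2, A3, B1} is a vertex cover of size 4 (every listed pair touches it), so no matching can be larger.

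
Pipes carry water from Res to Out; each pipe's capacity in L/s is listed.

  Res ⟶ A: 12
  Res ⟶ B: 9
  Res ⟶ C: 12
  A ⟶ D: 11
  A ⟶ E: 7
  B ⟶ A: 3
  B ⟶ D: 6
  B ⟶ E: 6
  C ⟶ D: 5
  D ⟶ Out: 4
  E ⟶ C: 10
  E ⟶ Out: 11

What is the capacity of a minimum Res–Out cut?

Augment Res→A→D→Out: bottleneck 4, flow now 4.
Augment Res→A→E→Out: bottleneck 7, flow now 11.
Augment Res→B→E→Out: bottleneck 4, flow now 15.
No augmenting path remains; maximum flow = 15.
By max-flow min-cut, the minimum cut capacity equals the max flow.
In the residual graph, reachable from Res: {Res, A, B, C, D, E}.
Min-cut edges: D→Out (4), E→Out (11); capacity 4 + 11 = 15.

15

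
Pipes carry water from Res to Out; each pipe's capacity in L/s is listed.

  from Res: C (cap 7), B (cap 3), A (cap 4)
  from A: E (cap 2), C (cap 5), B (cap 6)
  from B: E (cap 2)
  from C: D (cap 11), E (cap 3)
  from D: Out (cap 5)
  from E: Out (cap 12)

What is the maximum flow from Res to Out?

12

Augment Res→A→E→Out: bottleneck 2, flow now 2.
Augment Res→B→E→Out: bottleneck 2, flow now 4.
Augment Res→C→D→Out: bottleneck 5, flow now 9.
Augment Res→C→E→Out: bottleneck 2, flow now 11.
Augment Res→A→C→E→Out: bottleneck 1, flow now 12.
No augmenting path remains; maximum flow = 12.
In the residual graph, reachable from Res: {Res, A, B, C, D}.
Min-cut edges: A→E (2), B→E (2), C→E (3), D→Out (5); capacity 2 + 2 + 3 + 5 = 12.
This cut is saturated, so no flow can exceed 12.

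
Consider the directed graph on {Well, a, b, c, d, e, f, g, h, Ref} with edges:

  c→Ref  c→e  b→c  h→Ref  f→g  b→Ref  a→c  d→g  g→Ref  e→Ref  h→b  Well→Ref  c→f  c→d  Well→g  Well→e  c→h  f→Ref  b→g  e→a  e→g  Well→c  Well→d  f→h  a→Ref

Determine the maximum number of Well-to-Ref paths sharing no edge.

4

Assign every edge capacity 1; by Menger, the answer equals the max flow.
Path Well→Ref (+1); total 1.
Path Well→c→Ref (+1); total 2.
Path Well→e→Ref (+1); total 3.
Path Well→g→Ref (+1); total 4.
No residual Well→Ref path; max flow = 4.
Certifying cut of size 4: {Well→Ref, Well→c, Well→e, g→Ref}.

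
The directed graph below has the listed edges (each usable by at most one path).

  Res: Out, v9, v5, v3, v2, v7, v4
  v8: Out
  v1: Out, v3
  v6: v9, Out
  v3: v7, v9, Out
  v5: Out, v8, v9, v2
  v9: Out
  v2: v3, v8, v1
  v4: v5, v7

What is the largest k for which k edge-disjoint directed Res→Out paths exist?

Assign every edge capacity 1; by Menger, the answer equals the max flow.
Path Res→Out (+1); total 1.
Path Res→v3→Out (+1); total 2.
Path Res→v5→Out (+1); total 3.
Path Res→v9→Out (+1); total 4.
Path Res→v2→v1→Out (+1); total 5.
Path Res→v4→v5→v8→Out (+1); total 6.
No residual Res→Out path; max flow = 6.
Certifying cut of size 6: {Res→Out, Res→v2, Res→v3, Res→v4, Res→v5, Res→v9}.

6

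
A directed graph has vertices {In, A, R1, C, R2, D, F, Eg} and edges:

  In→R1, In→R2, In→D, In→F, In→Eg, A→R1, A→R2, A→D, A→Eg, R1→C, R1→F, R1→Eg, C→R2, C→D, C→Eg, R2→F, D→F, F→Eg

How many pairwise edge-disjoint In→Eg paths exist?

Assign every edge capacity 1; by Menger, the answer equals the max flow.
Path In→Eg (+1); total 1.
Path In→R1→Eg (+1); total 2.
Path In→F→Eg (+1); total 3.
No residual In→Eg path; max flow = 3.
Certifying cut of size 3: {F→Eg, In→Eg, In→R1}.

3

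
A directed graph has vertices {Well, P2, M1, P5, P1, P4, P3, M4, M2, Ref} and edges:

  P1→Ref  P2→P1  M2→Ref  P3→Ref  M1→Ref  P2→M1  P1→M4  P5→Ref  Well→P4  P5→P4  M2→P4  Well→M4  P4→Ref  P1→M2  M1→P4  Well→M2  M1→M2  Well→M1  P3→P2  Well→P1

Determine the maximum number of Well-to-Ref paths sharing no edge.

Assign every edge capacity 1; by Menger, the answer equals the max flow.
Path Well→M1→Ref (+1); total 1.
Path Well→P1→Ref (+1); total 2.
Path Well→P4→Ref (+1); total 3.
Path Well→M2→Ref (+1); total 4.
No residual Well→Ref path; max flow = 4.
Certifying cut of size 4: {Well→M1, Well→M2, Well→P1, Well→P4}.

4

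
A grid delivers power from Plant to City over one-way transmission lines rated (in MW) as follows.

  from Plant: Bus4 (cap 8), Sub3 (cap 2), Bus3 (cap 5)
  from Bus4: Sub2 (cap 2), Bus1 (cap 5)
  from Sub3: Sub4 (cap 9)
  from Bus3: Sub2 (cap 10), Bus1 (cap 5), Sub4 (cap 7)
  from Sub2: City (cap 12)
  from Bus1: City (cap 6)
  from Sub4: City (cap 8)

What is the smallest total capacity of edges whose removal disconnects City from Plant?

Augment Plant→Bus4→Sub2→City: bottleneck 2, flow now 2.
Augment Plant→Bus4→Bus1→City: bottleneck 5, flow now 7.
Augment Plant→Sub3→Sub4→City: bottleneck 2, flow now 9.
Augment Plant→Bus3→Sub2→City: bottleneck 5, flow now 14.
No augmenting path remains; maximum flow = 14.
By max-flow min-cut, the minimum cut capacity equals the max flow.
In the residual graph, reachable from Plant: {Plant, Bus4}.
Min-cut edges: Plant→Sub3 (2), Plant→Bus3 (5), Bus4→Sub2 (2), Bus4→Bus1 (5); capacity 2 + 5 + 2 + 5 = 14.

14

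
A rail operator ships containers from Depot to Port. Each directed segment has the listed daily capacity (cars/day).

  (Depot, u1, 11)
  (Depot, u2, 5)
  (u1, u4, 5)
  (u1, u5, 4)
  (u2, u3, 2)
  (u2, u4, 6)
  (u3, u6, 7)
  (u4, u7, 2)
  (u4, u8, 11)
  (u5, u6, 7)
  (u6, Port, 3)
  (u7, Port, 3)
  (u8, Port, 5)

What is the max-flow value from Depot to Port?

Augment Depot→u1→u4→u7→Port: bottleneck 2, flow now 2.
Augment Depot→u1→u4→u8→Port: bottleneck 3, flow now 5.
Augment Depot→u1→u5→u6→Port: bottleneck 3, flow now 8.
Augment Depot→u2→u4→u8→Port: bottleneck 2, flow now 10.
No augmenting path remains; maximum flow = 10.
In the residual graph, reachable from Depot: {Depot, u1, u2, u3, u4, u5, u6, u8}.
Min-cut edges: u4→u7 (2), u6→Port (3), u8→Port (5); capacity 2 + 3 + 5 = 10.
This cut is saturated, so no flow can exceed 10.

10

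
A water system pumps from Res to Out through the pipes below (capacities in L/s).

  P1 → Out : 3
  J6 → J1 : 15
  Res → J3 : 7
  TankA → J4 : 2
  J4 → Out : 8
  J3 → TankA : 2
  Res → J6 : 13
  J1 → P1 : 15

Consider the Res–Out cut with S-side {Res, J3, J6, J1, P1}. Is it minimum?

Yes — it is a minimum cut (capacity 5).

Given cut capacity: 2 + 3 = 5.
Augment Res→J3→TankA→J4→Out: bottleneck 2, flow now 2.
Augment Res→J6→J1→P1→Out: bottleneck 3, flow now 5.
No augmenting path remains; maximum flow = 5.
Cut capacity 5 equals the max flow, so it is a minimum cut.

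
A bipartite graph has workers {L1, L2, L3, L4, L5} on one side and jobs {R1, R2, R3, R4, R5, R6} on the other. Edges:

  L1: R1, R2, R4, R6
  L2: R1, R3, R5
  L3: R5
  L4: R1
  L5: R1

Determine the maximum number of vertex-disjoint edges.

Unit-capacity flow: source→left, listed edges, right→sink; max matching = max flow.
Augmenting path L1→R1 (+1); matched 1.
Augmenting path L2→R3 (+1); matched 2.
Augmenting path L3→R5 (+1); matched 3.
Augmenting path L4→R1→L1→R2 (+1); matched 4.
No augmenting path remains; maximum matching = 4.
König certificate: {L1, L2, L3, R1} is a vertex cover of size 4 (every listed pair touches it), so no matching can be larger.

4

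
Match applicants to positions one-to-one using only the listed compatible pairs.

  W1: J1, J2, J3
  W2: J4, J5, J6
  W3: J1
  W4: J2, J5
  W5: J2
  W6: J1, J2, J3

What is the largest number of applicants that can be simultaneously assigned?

5

Unit-capacity flow: source→left, listed edges, right→sink; max matching = max flow.
Augmenting path W1→J1 (+1); matched 1.
Augmenting path W2→J4 (+1); matched 2.
Augmenting path W4→J2 (+1); matched 3.
Augmenting path W6→J3 (+1); matched 4.
Augmenting path W5→J2→W4→J5 (+1); matched 5.
No augmenting path remains; maximum matching = 5.
König certificate: {W2, W4, J1, J2, J3} is a vertex cover of size 5 (every listed pair touches it), so no matching can be larger.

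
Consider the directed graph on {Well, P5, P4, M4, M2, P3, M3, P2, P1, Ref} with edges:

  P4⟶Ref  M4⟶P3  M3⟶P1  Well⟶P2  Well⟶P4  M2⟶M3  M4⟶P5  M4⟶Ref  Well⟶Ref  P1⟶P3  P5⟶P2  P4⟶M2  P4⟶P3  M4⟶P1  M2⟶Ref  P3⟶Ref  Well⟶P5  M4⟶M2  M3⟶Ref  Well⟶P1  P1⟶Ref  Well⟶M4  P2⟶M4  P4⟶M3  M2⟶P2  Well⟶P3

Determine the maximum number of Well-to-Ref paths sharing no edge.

6

Assign every edge capacity 1; by Menger, the answer equals the max flow.
Path Well→Ref (+1); total 1.
Path Well→P4→Ref (+1); total 2.
Path Well→M4→Ref (+1); total 3.
Path Well→P3→Ref (+1); total 4.
Path Well→P1→Ref (+1); total 5.
Path Well→P2→M4→M2→Ref (+1); total 6.
No residual Well→Ref path; max flow = 6.
Certifying cut of size 6: {P2→M4, Well→M4, Well→P1, Well→P3, Well→P4, Well→Ref}.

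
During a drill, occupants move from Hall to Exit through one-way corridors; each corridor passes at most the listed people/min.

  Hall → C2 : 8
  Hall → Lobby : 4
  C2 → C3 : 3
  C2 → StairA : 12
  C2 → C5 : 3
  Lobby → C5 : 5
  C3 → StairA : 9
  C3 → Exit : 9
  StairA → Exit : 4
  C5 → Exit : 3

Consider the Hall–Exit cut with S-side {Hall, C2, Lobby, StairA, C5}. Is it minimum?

Yes — it is a minimum cut (capacity 10).

Given cut capacity: 3 + 4 + 3 = 10.
Augment Hall→C2→C3→Exit: bottleneck 3, flow now 3.
Augment Hall→C2→StairA→Exit: bottleneck 4, flow now 7.
Augment Hall→C2→C5→Exit: bottleneck 1, flow now 8.
Augment Hall→Lobby→C5→Exit: bottleneck 2, flow now 10.
No augmenting path remains; maximum flow = 10.
Cut capacity 10 equals the max flow, so it is a minimum cut.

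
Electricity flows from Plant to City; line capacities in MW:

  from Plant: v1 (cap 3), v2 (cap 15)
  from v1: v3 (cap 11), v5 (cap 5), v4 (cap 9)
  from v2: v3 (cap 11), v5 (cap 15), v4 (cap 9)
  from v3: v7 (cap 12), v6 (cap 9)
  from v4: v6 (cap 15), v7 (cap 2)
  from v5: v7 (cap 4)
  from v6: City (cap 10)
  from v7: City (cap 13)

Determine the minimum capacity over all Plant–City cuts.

Augment Plant→v1→v3→v6→City: bottleneck 3, flow now 3.
Augment Plant→v2→v3→v6→City: bottleneck 6, flow now 9.
Augment Plant→v2→v3→v7→City: bottleneck 5, flow now 14.
Augment Plant→v2→v4→v6→City: bottleneck 1, flow now 15.
Augment Plant→v2→v4→v7→City: bottleneck 2, flow now 17.
Augment Plant→v2→v5→v7→City: bottleneck 1, flow now 18.
No augmenting path remains; maximum flow = 18.
By max-flow min-cut, the minimum cut capacity equals the max flow.
In the residual graph, reachable from Plant: {Plant}.
Min-cut edges: Plant→v1 (3), Plant→v2 (15); capacity 3 + 15 = 18.

18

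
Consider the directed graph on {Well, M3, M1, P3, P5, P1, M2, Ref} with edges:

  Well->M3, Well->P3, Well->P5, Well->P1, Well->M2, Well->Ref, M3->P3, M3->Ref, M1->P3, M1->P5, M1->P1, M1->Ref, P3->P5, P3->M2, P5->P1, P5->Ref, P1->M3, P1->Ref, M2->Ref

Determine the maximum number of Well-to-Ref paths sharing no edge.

5

Assign every edge capacity 1; by Menger, the answer equals the max flow.
Path Well→Ref (+1); total 1.
Path Well→M3→Ref (+1); total 2.
Path Well→P5→Ref (+1); total 3.
Path Well→P1→Ref (+1); total 4.
Path Well→M2→Ref (+1); total 5.
No residual Well→Ref path; max flow = 5.
Certifying cut of size 5: {M2→Ref, M3→Ref, P1→Ref, P5→Ref, Well→Ref}.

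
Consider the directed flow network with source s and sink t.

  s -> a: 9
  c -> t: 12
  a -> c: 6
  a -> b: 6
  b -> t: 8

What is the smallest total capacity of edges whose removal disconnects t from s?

9

Augment s→a→b→t: bottleneck 6, flow now 6.
Augment s→a→c→t: bottleneck 3, flow now 9.
No augmenting path remains; maximum flow = 9.
By max-flow min-cut, the minimum cut capacity equals the max flow.
In the residual graph, reachable from s: {s}.
Min-cut edges: s→a (9); capacity 9 = 9.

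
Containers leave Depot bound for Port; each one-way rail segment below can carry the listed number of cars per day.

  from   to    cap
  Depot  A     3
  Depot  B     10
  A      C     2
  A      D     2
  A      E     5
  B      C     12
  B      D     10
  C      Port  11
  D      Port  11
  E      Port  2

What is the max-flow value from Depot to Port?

Augment Depot→A→C→Port: bottleneck 2, flow now 2.
Augment Depot→A→D→Port: bottleneck 1, flow now 3.
Augment Depot→B→C→Port: bottleneck 9, flow now 12.
Augment Depot→B→D→Port: bottleneck 1, flow now 13.
No augmenting path remains; maximum flow = 13.
In the residual graph, reachable from Depot: {Depot}.
Min-cut edges: Depot→A (3), Depot→B (10); capacity 3 + 10 = 13.
This cut is saturated, so no flow can exceed 13.

13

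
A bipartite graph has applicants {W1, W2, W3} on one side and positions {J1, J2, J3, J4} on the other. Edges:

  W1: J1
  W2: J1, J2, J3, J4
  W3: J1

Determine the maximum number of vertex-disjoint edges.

Unit-capacity flow: source→left, listed edges, right→sink; max matching = max flow.
Augmenting path W1→J1 (+1); matched 1.
Augmenting path W2→J2 (+1); matched 2.
No augmenting path remains; maximum matching = 2.
König certificate: {W2, J1} is a vertex cover of size 2 (every listed pair touches it), so no matching can be larger.

2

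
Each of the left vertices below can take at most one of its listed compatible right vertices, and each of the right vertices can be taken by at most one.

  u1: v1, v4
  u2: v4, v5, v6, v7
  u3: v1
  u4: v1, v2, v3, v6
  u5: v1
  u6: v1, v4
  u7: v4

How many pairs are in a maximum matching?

Unit-capacity flow: source→left, listed edges, right→sink; max matching = max flow.
Augmenting path u1→v1 (+1); matched 1.
Augmenting path u2→v4 (+1); matched 2.
Augmenting path u4→v2 (+1); matched 3.
Augmenting path u6→v4→u2→v5 (+1); matched 4.
No augmenting path remains; maximum matching = 4.
König certificate: {u2, u4, v1, v4} is a vertex cover of size 4 (every listed pair touches it), so no matching can be larger.

4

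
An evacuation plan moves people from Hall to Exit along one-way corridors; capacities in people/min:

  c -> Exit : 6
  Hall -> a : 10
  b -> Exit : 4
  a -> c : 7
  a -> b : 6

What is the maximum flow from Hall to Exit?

10

Augment Hall→a→b→Exit: bottleneck 4, flow now 4.
Augment Hall→a→c→Exit: bottleneck 6, flow now 10.
No augmenting path remains; maximum flow = 10.
In the residual graph, reachable from Hall: {Hall}.
Min-cut edges: Hall→a (10); capacity 10 = 10.
This cut is saturated, so no flow can exceed 10.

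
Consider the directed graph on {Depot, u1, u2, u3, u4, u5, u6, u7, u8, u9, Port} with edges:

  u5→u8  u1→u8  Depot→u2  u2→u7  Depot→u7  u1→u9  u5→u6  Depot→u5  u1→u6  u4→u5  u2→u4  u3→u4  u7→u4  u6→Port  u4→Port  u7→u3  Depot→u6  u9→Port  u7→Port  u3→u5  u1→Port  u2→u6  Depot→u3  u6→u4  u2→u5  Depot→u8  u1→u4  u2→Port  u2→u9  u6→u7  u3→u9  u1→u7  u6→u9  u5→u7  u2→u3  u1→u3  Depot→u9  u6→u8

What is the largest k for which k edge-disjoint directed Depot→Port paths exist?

Assign every edge capacity 1; by Menger, the answer equals the max flow.
Path Depot→u2→Port (+1); total 1.
Path Depot→u6→Port (+1); total 2.
Path Depot→u7→Port (+1); total 3.
Path Depot→u9→Port (+1); total 4.
Path Depot→u3→u4→Port (+1); total 5.
No residual Depot→Port path; max flow = 5.
Certifying cut of size 5: {Depot→u2, u4→Port, u6→Port, u7→Port, u9→Port}.

5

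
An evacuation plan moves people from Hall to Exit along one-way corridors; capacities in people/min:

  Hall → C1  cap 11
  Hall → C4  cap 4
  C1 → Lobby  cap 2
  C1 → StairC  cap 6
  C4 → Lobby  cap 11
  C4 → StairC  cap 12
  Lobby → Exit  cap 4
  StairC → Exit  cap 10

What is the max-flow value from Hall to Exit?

12

Augment Hall→C1→Lobby→Exit: bottleneck 2, flow now 2.
Augment Hall→C1→StairC→Exit: bottleneck 6, flow now 8.
Augment Hall→C4→Lobby→Exit: bottleneck 2, flow now 10.
Augment Hall→C4→StairC→Exit: bottleneck 2, flow now 12.
No augmenting path remains; maximum flow = 12.
In the residual graph, reachable from Hall: {Hall, C1}.
Min-cut edges: Hall→C4 (4), C1→Lobby (2), C1→StairC (6); capacity 4 + 2 + 6 = 12.
This cut is saturated, so no flow can exceed 12.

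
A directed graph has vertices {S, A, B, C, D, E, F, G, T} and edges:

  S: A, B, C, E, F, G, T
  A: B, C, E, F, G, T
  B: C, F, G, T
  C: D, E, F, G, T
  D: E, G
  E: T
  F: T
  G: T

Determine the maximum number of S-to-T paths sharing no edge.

7

Assign every edge capacity 1; by Menger, the answer equals the max flow.
Path S→T (+1); total 1.
Path S→A→T (+1); total 2.
Path S→B→T (+1); total 3.
Path S→C→T (+1); total 4.
Path S→E→T (+1); total 5.
Path S→F→T (+1); total 6.
Path S→G→T (+1); total 7.
No residual S→T path; max flow = 7.
Certifying cut of size 7: {S→A, S→B, S→C, S→E, S→F, S→G, S→T}.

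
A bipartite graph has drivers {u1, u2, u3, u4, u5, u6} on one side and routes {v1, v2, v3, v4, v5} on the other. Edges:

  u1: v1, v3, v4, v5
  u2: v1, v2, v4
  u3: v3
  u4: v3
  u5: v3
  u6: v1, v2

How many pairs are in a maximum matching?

Unit-capacity flow: source→left, listed edges, right→sink; max matching = max flow.
Augmenting path u1→v1 (+1); matched 1.
Augmenting path u2→v2 (+1); matched 2.
Augmenting path u3→v3 (+1); matched 3.
Augmenting path u6→v1→u1→v4 (+1); matched 4.
No augmenting path remains; maximum matching = 4.
König certificate: {u1, u2, u6, v3} is a vertex cover of size 4 (every listed pair touches it), so no matching can be larger.

4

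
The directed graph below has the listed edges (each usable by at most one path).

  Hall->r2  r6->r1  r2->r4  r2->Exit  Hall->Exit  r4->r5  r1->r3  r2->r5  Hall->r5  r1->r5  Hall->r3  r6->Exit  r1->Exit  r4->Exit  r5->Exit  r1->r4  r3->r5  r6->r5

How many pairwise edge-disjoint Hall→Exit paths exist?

3

Assign every edge capacity 1; by Menger, the answer equals the max flow.
Path Hall→Exit (+1); total 1.
Path Hall→r2→Exit (+1); total 2.
Path Hall→r5→Exit (+1); total 3.
No residual Hall→Exit path; max flow = 3.
Certifying cut of size 3: {Hall→Exit, Hall→r2, r5→Exit}.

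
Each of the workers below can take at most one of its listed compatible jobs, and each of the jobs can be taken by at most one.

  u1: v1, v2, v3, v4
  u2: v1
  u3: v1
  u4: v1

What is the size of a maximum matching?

Unit-capacity flow: source→left, listed edges, right→sink; max matching = max flow.
Augmenting path u1→v1 (+1); matched 1.
Augmenting path u2→v1→u1→v2 (+1); matched 2.
No augmenting path remains; maximum matching = 2.
König certificate: {u1, v1} is a vertex cover of size 2 (every listed pair touches it), so no matching can be larger.

2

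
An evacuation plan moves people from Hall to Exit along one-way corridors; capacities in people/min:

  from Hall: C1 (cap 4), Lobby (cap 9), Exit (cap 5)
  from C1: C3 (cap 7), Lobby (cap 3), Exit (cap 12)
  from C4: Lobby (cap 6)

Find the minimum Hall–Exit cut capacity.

Augment Hall→Exit: bottleneck 5, flow now 5.
Augment Hall→C1→Exit: bottleneck 4, flow now 9.
No augmenting path remains; maximum flow = 9.
By max-flow min-cut, the minimum cut capacity equals the max flow.
In the residual graph, reachable from Hall: {Hall, Lobby}.
Min-cut edges: Hall→C1 (4), Hall→Exit (5); capacity 4 + 5 = 9.

9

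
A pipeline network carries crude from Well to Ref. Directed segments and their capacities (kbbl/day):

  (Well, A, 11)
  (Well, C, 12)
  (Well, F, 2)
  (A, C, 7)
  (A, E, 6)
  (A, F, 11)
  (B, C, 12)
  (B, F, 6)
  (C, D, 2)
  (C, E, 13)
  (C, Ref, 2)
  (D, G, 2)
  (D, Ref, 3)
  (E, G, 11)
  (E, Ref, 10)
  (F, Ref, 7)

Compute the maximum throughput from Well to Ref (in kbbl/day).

21

Augment Well→C→Ref: bottleneck 2, flow now 2.
Augment Well→F→Ref: bottleneck 2, flow now 4.
Augment Well→A→E→Ref: bottleneck 6, flow now 10.
Augment Well→A→F→Ref: bottleneck 5, flow now 15.
Augment Well→C→D→Ref: bottleneck 2, flow now 17.
Augment Well→C→E→Ref: bottleneck 4, flow now 21.
No augmenting path remains; maximum flow = 21.
In the residual graph, reachable from Well: {Well, A, C, E, F, G}.
Min-cut edges: C→D (2), C→Ref (2), E→Ref (10), F→Ref (7); capacity 2 + 2 + 10 + 7 = 21.
This cut is saturated, so no flow can exceed 21.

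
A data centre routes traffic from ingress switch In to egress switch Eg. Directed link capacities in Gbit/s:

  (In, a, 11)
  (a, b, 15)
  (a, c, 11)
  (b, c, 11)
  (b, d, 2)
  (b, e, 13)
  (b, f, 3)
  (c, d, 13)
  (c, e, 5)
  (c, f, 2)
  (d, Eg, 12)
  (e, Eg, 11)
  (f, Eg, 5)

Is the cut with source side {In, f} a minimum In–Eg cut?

No — its capacity is 16, but the minimum cut has capacity 11.

Given cut capacity: 11 + 5 = 16.
Augment In→a→b→d→Eg: bottleneck 2, flow now 2.
Augment In→a→b→e→Eg: bottleneck 9, flow now 11.
No augmenting path remains; maximum flow = 11.
In the residual graph, reachable from In: {In}.
Min-cut edges: In→a (11); capacity 11 = 11.
Cut capacity 16 exceeds the max flow 11, so it is not minimum.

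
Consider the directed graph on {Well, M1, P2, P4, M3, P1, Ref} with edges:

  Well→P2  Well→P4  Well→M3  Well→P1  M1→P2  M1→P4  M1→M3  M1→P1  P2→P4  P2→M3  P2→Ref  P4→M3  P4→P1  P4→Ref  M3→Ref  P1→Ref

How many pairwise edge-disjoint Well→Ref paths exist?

Assign every edge capacity 1; by Menger, the answer equals the max flow.
Path Well→P2→Ref (+1); total 1.
Path Well→P4→Ref (+1); total 2.
Path Well→M3→Ref (+1); total 3.
Path Well→P1→Ref (+1); total 4.
No residual Well→Ref path; max flow = 4.
Certifying cut of size 4: {Well→M3, Well→P1, Well→P2, Well→P4}.

4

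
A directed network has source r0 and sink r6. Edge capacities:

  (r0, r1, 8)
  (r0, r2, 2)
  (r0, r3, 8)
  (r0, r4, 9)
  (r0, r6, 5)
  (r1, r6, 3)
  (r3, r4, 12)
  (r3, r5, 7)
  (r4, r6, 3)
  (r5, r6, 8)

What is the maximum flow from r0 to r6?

18

Augment r0→r6: bottleneck 5, flow now 5.
Augment r0→r1→r6: bottleneck 3, flow now 8.
Augment r0→r4→r6: bottleneck 3, flow now 11.
Augment r0→r3→r5→r6: bottleneck 7, flow now 18.
No augmenting path remains; maximum flow = 18.
In the residual graph, reachable from r0: {r0, r1, r2, r3, r4}.
Min-cut edges: r0→r6 (5), r1→r6 (3), r3→r5 (7), r4→r6 (3); capacity 5 + 3 + 7 + 3 = 18.
This cut is saturated, so no flow can exceed 18.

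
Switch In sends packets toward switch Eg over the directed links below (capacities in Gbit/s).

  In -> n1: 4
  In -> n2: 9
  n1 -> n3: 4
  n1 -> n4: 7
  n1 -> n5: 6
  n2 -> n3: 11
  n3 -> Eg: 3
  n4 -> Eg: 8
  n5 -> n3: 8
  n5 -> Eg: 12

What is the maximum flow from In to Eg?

7

Augment In→n1→n3→Eg: bottleneck 3, flow now 3.
Augment In→n1→n4→Eg: bottleneck 1, flow now 4.
Augment In→n2→n3→n1→n4→Eg: bottleneck 3, flow now 7. (uses reverse residual edge)
No augmenting path remains; maximum flow = 7.
In the residual graph, reachable from In: {In, n2, n3}.
Min-cut edges: In→n1 (4), n3→Eg (3); capacity 4 + 3 = 7.
This cut is saturated, so no flow can exceed 7.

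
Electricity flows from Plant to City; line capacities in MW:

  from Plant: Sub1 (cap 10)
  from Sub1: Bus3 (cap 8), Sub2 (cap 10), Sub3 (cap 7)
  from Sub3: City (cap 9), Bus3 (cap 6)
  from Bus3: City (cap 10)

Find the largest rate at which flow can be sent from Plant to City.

10

Augment Plant→Sub1→Sub3→City: bottleneck 7, flow now 7.
Augment Plant→Sub1→Bus3→City: bottleneck 3, flow now 10.
No augmenting path remains; maximum flow = 10.
In the residual graph, reachable from Plant: {Plant}.
Min-cut edges: Plant→Sub1 (10); capacity 10 = 10.
This cut is saturated, so no flow can exceed 10.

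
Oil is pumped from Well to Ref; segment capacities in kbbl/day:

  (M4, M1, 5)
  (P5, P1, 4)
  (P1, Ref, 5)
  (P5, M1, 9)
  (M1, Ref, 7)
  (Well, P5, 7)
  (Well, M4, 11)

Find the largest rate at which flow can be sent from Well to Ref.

11

Augment Well→M4→M1→Ref: bottleneck 5, flow now 5.
Augment Well→P5→P1→Ref: bottleneck 4, flow now 9.
Augment Well→P5→M1→Ref: bottleneck 2, flow now 11.
No augmenting path remains; maximum flow = 11.
In the residual graph, reachable from Well: {Well, M4, P5, M1}.
Min-cut edges: P5→P1 (4), M1→Ref (7); capacity 4 + 7 = 11.
This cut is saturated, so no flow can exceed 11.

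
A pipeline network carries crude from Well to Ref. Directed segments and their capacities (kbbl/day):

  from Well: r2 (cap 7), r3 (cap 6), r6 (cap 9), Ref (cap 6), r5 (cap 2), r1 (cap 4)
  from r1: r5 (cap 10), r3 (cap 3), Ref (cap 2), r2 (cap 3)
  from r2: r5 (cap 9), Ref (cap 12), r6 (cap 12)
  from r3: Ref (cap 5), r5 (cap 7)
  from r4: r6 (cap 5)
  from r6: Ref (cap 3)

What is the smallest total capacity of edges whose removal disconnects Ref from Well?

Augment Well→Ref: bottleneck 6, flow now 6.
Augment Well→r1→Ref: bottleneck 2, flow now 8.
Augment Well→r2→Ref: bottleneck 7, flow now 15.
Augment Well→r3→Ref: bottleneck 5, flow now 20.
Augment Well→r6→Ref: bottleneck 3, flow now 23.
Augment Well→r1→r2→Ref: bottleneck 2, flow now 25.
No augmenting path remains; maximum flow = 25.
By max-flow min-cut, the minimum cut capacity equals the max flow.
In the residual graph, reachable from Well: {Well, r3, r5, r6}.
Min-cut edges: Well→r1 (4), Well→r2 (7), Well→Ref (6), r3→Ref (5), r6→Ref (3); capacity 4 + 7 + 6 + 5 + 3 = 25.

25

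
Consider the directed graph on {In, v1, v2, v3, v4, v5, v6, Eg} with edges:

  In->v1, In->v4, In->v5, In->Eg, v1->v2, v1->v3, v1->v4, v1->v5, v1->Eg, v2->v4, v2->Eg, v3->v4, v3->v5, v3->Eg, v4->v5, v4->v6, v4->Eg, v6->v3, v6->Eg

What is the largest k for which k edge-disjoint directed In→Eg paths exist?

Assign every edge capacity 1; by Menger, the answer equals the max flow.
Path In→Eg (+1); total 1.
Path In→v1→Eg (+1); total 2.
Path In→v4→Eg (+1); total 3.
No residual In→Eg path; max flow = 3.
Certifying cut of size 3: {In→Eg, In→v1, In→v4}.

3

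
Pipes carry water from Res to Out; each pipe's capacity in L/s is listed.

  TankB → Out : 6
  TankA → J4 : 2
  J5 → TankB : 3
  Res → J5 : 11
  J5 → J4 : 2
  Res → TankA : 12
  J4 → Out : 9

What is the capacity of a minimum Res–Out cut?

7

Augment Res→TankA→J4→Out: bottleneck 2, flow now 2.
Augment Res→J5→J4→Out: bottleneck 2, flow now 4.
Augment Res→J5→TankB→Out: bottleneck 3, flow now 7.
No augmenting path remains; maximum flow = 7.
By max-flow min-cut, the minimum cut capacity equals the max flow.
In the residual graph, reachable from Res: {Res, TankA, J5}.
Min-cut edges: TankA→J4 (2), J5→J4 (2), J5→TankB (3); capacity 2 + 2 + 3 = 7.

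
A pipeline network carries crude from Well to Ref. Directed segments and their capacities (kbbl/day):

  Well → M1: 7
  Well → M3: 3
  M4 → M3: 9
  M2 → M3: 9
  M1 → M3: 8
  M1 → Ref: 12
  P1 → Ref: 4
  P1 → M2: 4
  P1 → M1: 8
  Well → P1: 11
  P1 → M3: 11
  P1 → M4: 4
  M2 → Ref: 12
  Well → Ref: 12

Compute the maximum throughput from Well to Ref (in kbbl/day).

30

Augment Well→Ref: bottleneck 12, flow now 12.
Augment Well→P1→Ref: bottleneck 4, flow now 16.
Augment Well→M1→Ref: bottleneck 7, flow now 23.
Augment Well→P1→M2→Ref: bottleneck 4, flow now 27.
Augment Well→P1→M1→Ref: bottleneck 3, flow now 30.
No augmenting path remains; maximum flow = 30.
In the residual graph, reachable from Well: {Well, M3}.
Min-cut edges: Well→P1 (11), Well→M1 (7), Well→Ref (12); capacity 11 + 7 + 12 = 30.
This cut is saturated, so no flow can exceed 30.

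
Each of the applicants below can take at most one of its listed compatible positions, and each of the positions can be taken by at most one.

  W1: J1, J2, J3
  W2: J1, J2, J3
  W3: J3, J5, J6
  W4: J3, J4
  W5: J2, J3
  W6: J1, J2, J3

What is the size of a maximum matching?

Unit-capacity flow: source→left, listed edges, right→sink; max matching = max flow.
Augmenting path W1→J1 (+1); matched 1.
Augmenting path W2→J2 (+1); matched 2.
Augmenting path W3→J3 (+1); matched 3.
Augmenting path W4→J4 (+1); matched 4.
Augmenting path W5→J3→W3→J5 (+1); matched 5.
No augmenting path remains; maximum matching = 5.
König certificate: {W3, W4, J1, J2, J3} is a vertex cover of size 5 (every listed pair touches it), so no matching can be larger.

5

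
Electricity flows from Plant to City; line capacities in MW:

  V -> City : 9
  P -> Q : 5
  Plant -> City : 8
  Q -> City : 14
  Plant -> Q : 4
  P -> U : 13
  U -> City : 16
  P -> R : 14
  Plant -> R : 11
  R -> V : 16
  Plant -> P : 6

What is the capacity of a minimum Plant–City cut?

27

Augment Plant→City: bottleneck 8, flow now 8.
Augment Plant→Q→City: bottleneck 4, flow now 12.
Augment Plant→P→Q→City: bottleneck 5, flow now 17.
Augment Plant→P→U→City: bottleneck 1, flow now 18.
Augment Plant→R→V→City: bottleneck 9, flow now 27.
No augmenting path remains; maximum flow = 27.
By max-flow min-cut, the minimum cut capacity equals the max flow.
In the residual graph, reachable from Plant: {Plant, R, V}.
Min-cut edges: Plant→P (6), Plant→Q (4), Plant→City (8), V→City (9); capacity 6 + 4 + 8 + 9 = 27.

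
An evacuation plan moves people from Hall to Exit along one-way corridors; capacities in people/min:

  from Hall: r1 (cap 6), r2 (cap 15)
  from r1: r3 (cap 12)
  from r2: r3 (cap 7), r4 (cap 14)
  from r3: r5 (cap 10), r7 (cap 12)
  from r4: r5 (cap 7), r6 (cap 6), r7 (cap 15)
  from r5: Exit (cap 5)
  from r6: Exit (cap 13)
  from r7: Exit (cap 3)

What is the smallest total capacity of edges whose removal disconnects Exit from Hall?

14

Augment Hall→r1→r3→r5→Exit: bottleneck 5, flow now 5.
Augment Hall→r1→r3→r7→Exit: bottleneck 1, flow now 6.
Augment Hall→r2→r3→r7→Exit: bottleneck 2, flow now 8.
Augment Hall→r2→r4→r6→Exit: bottleneck 6, flow now 14.
No augmenting path remains; maximum flow = 14.
By max-flow min-cut, the minimum cut capacity equals the max flow.
In the residual graph, reachable from Hall: {Hall, r1, r2, r3, r4, r5, r7}.
Min-cut edges: r4→r6 (6), r5→Exit (5), r7→Exit (3); capacity 6 + 5 + 3 = 14.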